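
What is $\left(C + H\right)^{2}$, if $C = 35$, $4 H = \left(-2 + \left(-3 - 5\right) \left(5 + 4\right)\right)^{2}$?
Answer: $1971216$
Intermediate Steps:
$H = 1369$ ($H = \frac{\left(-2 + \left(-3 - 5\right) \left(5 + 4\right)\right)^{2}}{4} = \frac{\left(-2 - 72\right)^{2}}{4} = \frac{\left(-74\right)^{2}}{4} = \frac{1}{4} \cdot 5476 = 1369$)
$\left(C + H\right)^{2} = \left(35 + 1369\right)^{2} = 1404^{2} = 1971216$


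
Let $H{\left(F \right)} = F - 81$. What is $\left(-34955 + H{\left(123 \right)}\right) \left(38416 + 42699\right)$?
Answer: $-2831967995$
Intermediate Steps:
$H{\left(F \right)} = -81 + F$ ($H{\left(F \right)} = F - 81 = -81 + F$)
$\left(-34955 + H{\left(123 \right)}\right) \left(38416 + 42699\right) = \left(-34955 + \left(-81 + 123\right)\right) \left(38416 + 42699\right) = \left(-34955 + 42\right) 81115 = \left(-34913\right) 81115 = -2831967995$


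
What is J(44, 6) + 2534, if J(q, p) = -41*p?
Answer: 2288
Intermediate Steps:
J(44, 6) + 2534 = -41*6 + 2534 = -246 + 2534 = 2288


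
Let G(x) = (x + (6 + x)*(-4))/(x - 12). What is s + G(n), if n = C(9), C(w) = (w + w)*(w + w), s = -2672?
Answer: -69555/26 ≈ -2675.2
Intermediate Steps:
C(w) = 4*w² (C(w) = (2*w)*(2*w) = 4*w²)
n = 324 (n = 4*9² = 4*81 = 324)
G(x) = (-24 - 3*x)/(-12 + x) (G(x) = (x + (-24 - 4*x))/(-12 + x) = (-24 - 3*x)/(-12 + x))
s + G(n) = -2672 + 3*(-8 - 1*324)/(-12 + 324) = -2672 + 3*(-8 - 324)/312 = -2672 + 3*(1/312)*(-332) = -2672 - 83/26 = -69555/26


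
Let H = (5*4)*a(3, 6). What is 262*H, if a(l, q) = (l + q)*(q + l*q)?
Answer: 1131840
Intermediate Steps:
H = 4320 (H = (5*4)*(6*(3 + 6 + 3² + 3*6)) = 20*(6*(3 + 6 + 9 + 18)) = 20*(6*36) = 20*216 = 4320)
262*H = 262*4320 = 1131840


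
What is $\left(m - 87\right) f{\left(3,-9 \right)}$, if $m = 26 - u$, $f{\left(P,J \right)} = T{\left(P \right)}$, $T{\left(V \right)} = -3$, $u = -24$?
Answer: $111$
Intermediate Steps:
$f{\left(P,J \right)} = -3$
$m = 50$ ($m = 26 - -24 = 26 + 24 = 50$)
$\left(m - 87\right) f{\left(3,-9 \right)} = \left(50 - 87\right) \left(-3\right) = \left(-37\right) \left(-3\right) = 111$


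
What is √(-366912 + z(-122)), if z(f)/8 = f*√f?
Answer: 4*√(-22932 - 61*I*√122) ≈ 8.8976 - 605.8*I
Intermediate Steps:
z(f) = 8*f^(3/2) (z(f) = 8*(f*√f) = 8*f^(3/2))
√(-366912 + z(-122)) = √(-366912 + 8*(-122)^(3/2)) = √(-366912 + 8*(-122*I*√122)) = √(-366912 - 976*I*√122)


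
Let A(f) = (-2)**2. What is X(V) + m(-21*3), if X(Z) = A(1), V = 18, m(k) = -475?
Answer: -471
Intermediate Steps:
A(f) = 4
X(Z) = 4
X(V) + m(-21*3) = 4 - 475 = -471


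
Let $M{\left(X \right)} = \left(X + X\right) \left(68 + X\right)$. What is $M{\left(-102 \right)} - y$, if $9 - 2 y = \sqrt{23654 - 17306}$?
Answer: $\frac{13863}{2} + 23 \sqrt{3} \approx 6971.3$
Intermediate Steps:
$y = \frac{9}{2} - 23 \sqrt{3}$ ($y = \frac{9}{2} - \frac{\sqrt{23654 - 17306}}{2} = \frac{9}{2} - \frac{\sqrt{6348}}{2} = \frac{9}{2} - \frac{46 \sqrt{3}}{2} = \frac{9}{2} - 23 \sqrt{3} \approx -35.337$)
$M{\left(X \right)} = 2 X \left(68 + X\right)$
$M{\left(-102 \right)} - y = 2 \left(-102\right) \left(68 - 102\right) - \left(\frac{9}{2} - 23 \sqrt{3}\right) = 2 \left(-102\right) \left(-34\right) - \left(\frac{9}{2} - 23 \sqrt{3}\right) = 6936 - \left(\frac{9}{2} - 23 \sqrt{3}\right) = \frac{13863}{2} + 23 \sqrt{3}$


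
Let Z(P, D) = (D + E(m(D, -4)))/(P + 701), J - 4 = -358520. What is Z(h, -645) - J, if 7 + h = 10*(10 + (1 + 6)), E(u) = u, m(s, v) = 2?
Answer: 309757181/864 ≈ 3.5852e+5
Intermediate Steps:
J = -358516 (J = 4 - 358520 = -358516)
h = 163 (h = -7 + 10*(10 + (1 + 6)) = -7 + 10*(10 + 7) = -7 + 10*17 = -7 + 170 = 163)
Z(P, D) = (2 + D)/(701 + P) (Z(P, D) = (D + 2)/(P + 701) = (2 + D)/(701 + P))
Z(h, -645) - J = (2 - 645)/(701 + 163) - 1*(-358516) = -643/864 + 358516 = 309757181/864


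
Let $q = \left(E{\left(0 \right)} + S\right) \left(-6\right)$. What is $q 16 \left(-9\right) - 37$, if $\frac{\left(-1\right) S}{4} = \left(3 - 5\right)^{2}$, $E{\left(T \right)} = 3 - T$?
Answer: $-11269$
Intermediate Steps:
$S = -16$ ($S = - 4 \left(3 - 5\right)^{2} = - 4 \left(-2\right)^{2} = \left(-4\right) 4 = -16$)
$q = 78$ ($q = \left(\left(3 - 0\right) - 16\right) \left(-6\right) = \left(\left(3 + 0\right) - 16\right) \left(-6\right) = \left(3 - 16\right) \left(-6\right) = \left(-13\right) \left(-6\right) = 78$)
$q 16 \left(-9\right) - 37 = 78 \cdot 16 \left(-9\right) - 37 = 78 \left(-144\right) - 37 = -11232 - 37 = -11269$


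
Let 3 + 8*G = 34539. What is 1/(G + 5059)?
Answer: 1/9376 ≈ 0.00010666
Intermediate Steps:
G = 4317 (G = -3/8 + (⅛)*34539 = -3/8 + 34539/8 = 4317)
1/(G + 5059) = 1/(4317 + 5059) = 1/9376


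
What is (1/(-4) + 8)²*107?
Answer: 102827/16 ≈ 6426.7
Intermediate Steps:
(1/(-4) + 8)²*107 = (-¼ + 8)²*107 = (31/4)²*107 = (961/16)*107 = 102827/16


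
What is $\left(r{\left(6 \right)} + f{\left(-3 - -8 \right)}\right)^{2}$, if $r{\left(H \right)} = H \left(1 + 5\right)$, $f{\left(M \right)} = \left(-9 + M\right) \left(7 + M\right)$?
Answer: $144$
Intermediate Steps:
$r{\left(H \right)} = 6 H$ ($r{\left(H \right)} = H 6 = 6 H$)
$\left(r{\left(6 \right)} + f{\left(-3 - -8 \right)}\right)^{2} = \left(6 \cdot 6 - \left(63 - \left(-3 - -8\right)^{2} + 2 \left(-3 - -8\right)\right)\right)^{2} = \left(36 - \left(63 - \left(-3 + 8\right)^{2} + 2 \left(-3 + 8\right)\right)\right)^{2} = \left(36 - \left(73 - 25\right)\right)^{2} = \left(36 - 48\right)^{2} = \left(-12\right)^{2} = 144$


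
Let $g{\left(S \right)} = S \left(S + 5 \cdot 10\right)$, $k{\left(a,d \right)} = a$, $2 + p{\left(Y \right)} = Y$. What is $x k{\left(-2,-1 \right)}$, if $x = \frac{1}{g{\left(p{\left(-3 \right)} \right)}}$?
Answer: $\frac{2}{225} \approx 0.0088889$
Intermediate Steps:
$p{\left(Y \right)} = -2 + Y$
$g{\left(S \right)} = S \left(50 + S\right)$ ($g{\left(S \right)} = S \left(S + 50\right) = S \left(50 + S\right)$)
$x = - \frac{1}{225}$ ($x = \frac{1}{\left(-2 - 3\right) \left(50 - 5\right)} = \frac{1}{\left(-5\right) \left(50 - 5\right)} = \frac{1}{\left(-5\right) 45} = \frac{1}{-225} = - \frac{1}{225} \approx -0.0044444$)
$x k{\left(-2,-1 \right)} = \left(- \frac{1}{225}\right) \left(-2\right) = \frac{2}{225}$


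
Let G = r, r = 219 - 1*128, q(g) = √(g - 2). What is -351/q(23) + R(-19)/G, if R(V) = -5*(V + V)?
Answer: 190/91 - 117*√21/7 ≈ -74.507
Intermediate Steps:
R(V) = -10*V
q(g) = √(-2 + g)
r = 91 (r = 219 - 128 = 91)
G = 91
-351/q(23) + R(-19)/G = -351/√(-2 + 23) - 10*(-19)/91 = -351*√21/21 + 190*(1/91) = -117*√21/7 + 190/91 = 190/91 - 117*√21/7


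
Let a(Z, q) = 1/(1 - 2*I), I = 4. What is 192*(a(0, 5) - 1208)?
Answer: -1623744/7 ≈ -2.3196e+5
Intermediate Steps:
a(Z, q) = -⅐ (a(Z, q) = 1/(1 - 2*4) = 1/(1 - 8) = 1/(-7) = -⅐)
192*(a(0, 5) - 1208) = 192*(-⅐ - 1208) = 192*(-8457/7) = -1623744/7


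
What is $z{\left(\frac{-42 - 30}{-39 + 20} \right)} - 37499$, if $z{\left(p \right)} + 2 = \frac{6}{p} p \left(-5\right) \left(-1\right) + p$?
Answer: $- \frac{711877}{19} \approx -37467.0$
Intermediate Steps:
$z{\left(p \right)} = 28 + p$ ($z{\left(p \right)} = -2 + \left(\frac{6}{p} p \left(-5\right) \left(-1\right) + p\right) = -2 + \left(6 \left(-5\right) \left(-1\right) + p\right) = -2 + \left(\left(-30\right) \left(-1\right) + p\right) = -2 + \left(30 + p\right) = 28 + p$)
$z{\left(\frac{-42 - 30}{-39 + 20} \right)} - 37499 = \left(28 + \frac{-42 - 30}{-39 + 20}\right) - 37499 = \left(28 - \frac{72}{-19}\right) - 37499 = \left(28 - - \frac{72}{19}\right) - 37499 = \left(28 + \frac{72}{19}\right) - 37499 = \frac{604}{19} - 37499 = - \frac{711877}{19}$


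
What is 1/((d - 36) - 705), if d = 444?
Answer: -1/297 ≈ -0.0033670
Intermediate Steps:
1/((d - 36) - 705) = 1/((444 - 36) - 705) = 1/(408 - 705) = 1/(-297) = -1/297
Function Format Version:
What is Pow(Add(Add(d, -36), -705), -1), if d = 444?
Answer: Rational(-1, 297) ≈ -0.0033670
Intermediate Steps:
Pow(Add(Add(d, -36), -705), -1) = Pow(Add(Add(444, -36), -705), -1) = Pow(Add(408, -705), -1) = Pow(-297, -1) = Rational(-1, 297)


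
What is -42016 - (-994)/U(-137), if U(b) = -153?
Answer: -6429442/153 ≈ -42023.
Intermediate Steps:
-42016 - (-994)/U(-137) = -42016 - (-994)/(-153) = -42016 - (-994)*(-1)/153 = -42016 - 1*994/153 = -42016 - 994/153 = -6429442/153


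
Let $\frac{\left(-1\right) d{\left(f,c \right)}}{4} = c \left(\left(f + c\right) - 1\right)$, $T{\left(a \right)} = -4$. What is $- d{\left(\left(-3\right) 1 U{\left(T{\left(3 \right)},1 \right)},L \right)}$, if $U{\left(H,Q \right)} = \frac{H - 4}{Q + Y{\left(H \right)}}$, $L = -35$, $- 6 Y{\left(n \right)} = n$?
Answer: $3024$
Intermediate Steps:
$Y{\left(n \right)} = - \frac{n}{6}$
$U{\left(H,Q \right)} = \frac{-4 + H}{Q - \frac{H}{6}}$ ($U{\left(H,Q \right)} = \frac{H - 4}{Q - \frac{H}{6}} = \frac{-4 + H}{Q - \frac{H}{6}}$)
$d{\left(f,c \right)} = - 4 c \left(-1 + c + f\right)$ ($d{\left(f,c \right)} = - 4 c \left(\left(f + c\right) - 1\right) = - 4 c \left(\left(c + f\right) - 1\right) = - 4 c \left(-1 + c + f\right)$)
$- d{\left(\left(-3\right) 1 U{\left(T{\left(3 \right)},1 \right)},L \right)} = - 4 \left(-35\right) \left(1 - -35 - \left(-3\right) 1 \frac{6 \left(4 - -4\right)}{-4 - 6}\right) = - 4 \left(-35\right) \left(1 + 35 - - 3 \frac{6 \left(4 + 4\right)}{-4 - 6}\right) = - 4 \left(-35\right) \left(1 + 35 - - 3 \cdot 6 \frac{1}{-10} \cdot 8\right) = - 4 \left(-35\right) \left(1 + 35 - - 3 \cdot 6 \left(- \frac{1}{10}\right) 8\right) = - 4 \left(-35\right) \left(1 + 35 - \left(-3\right) \left(- \frac{24}{5}\right)\right) = - 4 \left(-35\right) \left(1 + 35 - \frac{72}{5}\right) = - \frac{4 \left(-35\right) 108}{5} = \left(-1\right) \left(-3024\right) = 3024$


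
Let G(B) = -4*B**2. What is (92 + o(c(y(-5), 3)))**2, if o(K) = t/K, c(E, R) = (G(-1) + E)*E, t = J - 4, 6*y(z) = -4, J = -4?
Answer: 391876/49 ≈ 7997.5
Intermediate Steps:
y(z) = -2/3 (y(z) = (1/6)*(-4) = -2/3)
t = -8 (t = -4 - 4 = -8)
c(E, R) = E*(-4 + E) (c(E, R) = (-4*(-1)**2 + E)*E = (-4*1 + E)*E = (-4 + E)*E = E*(-4 + E))
o(K) = -8/K
(92 + o(c(y(-5), 3)))**2 = (92 - 8*(-3/(2*(-4 - 2/3))))**2 = (92 - 8/((-2/3*(-14/3))))**2 = (92 - 8/28/9)**2 = (92 - 8*9/28)**2 = (92 - 18/7)**2 = (626/7)**2 = 391876/49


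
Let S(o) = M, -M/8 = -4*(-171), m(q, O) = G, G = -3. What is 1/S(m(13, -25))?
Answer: -1/5472 ≈ -0.00018275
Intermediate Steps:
m(q, O) = -3
M = -5472 (M = -(-32)*(-171) = -8*684 = -5472)
S(o) = -5472
1/S(m(13, -25)) = 1/(-5472) = -1/5472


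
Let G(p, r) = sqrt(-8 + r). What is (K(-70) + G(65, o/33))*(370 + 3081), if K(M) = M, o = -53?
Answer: -241570 + 3451*I*sqrt(10461)/33 ≈ -2.4157e+5 + 10696.0*I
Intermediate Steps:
(K(-70) + G(65, o/33))*(370 + 3081) = (-70 + sqrt(-8 - 53/33))*(370 + 3081) = (-70 + sqrt(-8 - 53*1/33))*3451 = (-70 + sqrt(-8 - 53/33))*3451 = (-70 + sqrt(-317/33))*3451 = (-70 + I*sqrt(10461)/33)*3451 = -241570 + 3451*I*sqrt(10461)/33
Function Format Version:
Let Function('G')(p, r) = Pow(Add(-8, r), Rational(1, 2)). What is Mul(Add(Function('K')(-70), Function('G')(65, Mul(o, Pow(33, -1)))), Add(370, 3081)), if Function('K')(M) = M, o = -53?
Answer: Add(-241570, Mul(Rational(3451, 33), I, Pow(10461, Rational(1, 2)))) ≈ Add(-2.4157e+5, Mul(10696., I))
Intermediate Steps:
Mul(Add(Function('K')(-70), Function('G')(65, Mul(o, Pow(33, -1)))), Add(370, 3081)) = Mul(Add(-70, Pow(Add(-8, Mul(-53, Pow(33, -1))), Rational(1, 2))), Add(370, 3081)) = Mul(Add(-70, Pow(Add(-8, Mul(-53, Rational(1, 33))), Rational(1, 2))), 3451) = Mul(Add(-70, Pow(Add(-8, Rational(-53, 33)), Rational(1, 2))), 3451) = Mul(Add(-70, Pow(Rational(-317, 33), Rational(1, 2))), 3451) = Mul(Add(-70, Mul(Rational(1, 33), I, Pow(10461, Rational(1, 2)))), 3451) = Add(-241570, Mul(Rational(3451, 33), I, Pow(10461, Rational(1, 2))))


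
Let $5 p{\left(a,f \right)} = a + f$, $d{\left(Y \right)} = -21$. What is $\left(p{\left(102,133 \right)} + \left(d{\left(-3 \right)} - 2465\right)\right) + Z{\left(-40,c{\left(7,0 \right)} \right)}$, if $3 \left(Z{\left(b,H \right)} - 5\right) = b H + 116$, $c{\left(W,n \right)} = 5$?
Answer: $-2462$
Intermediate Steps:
$p{\left(a,f \right)} = \frac{a}{5} + \frac{f}{5}$ ($p{\left(a,f \right)} = \frac{a + f}{5} = \frac{a}{5} + \frac{f}{5}$)
$Z{\left(b,H \right)} = \frac{131}{3} + \frac{H b}{3}$ ($Z{\left(b,H \right)} = 5 + \frac{b H + 116}{3} = 5 + \frac{H b + 116}{3} = 5 + \frac{116 + H b}{3} = 5 + \left(\frac{116}{3} + \frac{H b}{3}\right) = \frac{131}{3} + \frac{H b}{3}$)
$\left(p{\left(102,133 \right)} + \left(d{\left(-3 \right)} - 2465\right)\right) + Z{\left(-40,c{\left(7,0 \right)} \right)} = \left(\left(\frac{1}{5} \cdot 102 + \frac{1}{5} \cdot 133\right) - 2486\right) + \left(\frac{131}{3} + \frac{1}{3} \cdot 5 \left(-40\right)\right) = \left(\left(\frac{102}{5} + \frac{133}{5}\right) - 2486\right) + \left(\frac{131}{3} - \frac{200}{3}\right) = \left(47 - 2486\right) - 23 = -2439 - 23 = -2462$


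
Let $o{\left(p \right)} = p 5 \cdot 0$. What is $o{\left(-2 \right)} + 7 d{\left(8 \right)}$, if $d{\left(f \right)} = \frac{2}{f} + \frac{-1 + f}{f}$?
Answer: $\frac{63}{8} \approx 7.875$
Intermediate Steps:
$d{\left(f \right)} = \frac{2}{f} + \frac{-1 + f}{f}$
$o{\left(p \right)} = 0$ ($o{\left(p \right)} = 5 p 0 = 0$)
$o{\left(-2 \right)} + 7 d{\left(8 \right)} = 0 + 7 \frac{1 + 8}{8} = 0 + 7 \cdot \frac{1}{8} \cdot 9 = 0 + 7 \cdot \frac{9}{8} = 0 + \frac{63}{8} = \frac{63}{8}$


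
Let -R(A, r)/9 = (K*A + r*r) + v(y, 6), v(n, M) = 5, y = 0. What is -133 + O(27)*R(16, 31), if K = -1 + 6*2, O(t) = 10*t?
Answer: -2775193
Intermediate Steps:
K = 11 (K = -1 + 12 = 11)
R(A, r) = -45 - 99*A - 9*r² (R(A, r) = -9*((11*A + r*r) + 5) = -9*((11*A + r²) + 5) = -9*((r² + 11*A) + 5) = -9*(5 + r² + 11*A) = -45 - 99*A - 9*r²)
-133 + O(27)*R(16, 31) = -133 + (10*27)*(-45 - 99*16 - 9*31²) = -133 + 270*(-45 - 1584 - 9*961) = -133 + 270*(-45 - 1584 - 8649) = -133 + 270*(-10278) = -133 - 2775060 = -2775193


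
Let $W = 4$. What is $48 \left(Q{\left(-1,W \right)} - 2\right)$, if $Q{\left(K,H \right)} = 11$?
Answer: $432$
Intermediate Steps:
$48 \left(Q{\left(-1,W \right)} - 2\right) = 48 \left(11 - 2\right) = 48 \cdot 9 = 432$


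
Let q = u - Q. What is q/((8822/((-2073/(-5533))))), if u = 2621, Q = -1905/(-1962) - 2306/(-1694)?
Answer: 1002350497381/9012963817396 ≈ 0.11121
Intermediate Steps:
Q = 1291907/553938 (Q = -1905*(-1/1962) - 2306*(-1/1694) = 635/654 + 1153/847 = 1291907/553938 ≈ 2.3322)
q = 1450579591/553938 (q = 2621 - 1*1291907/553938 = 2621 - 1291907/553938 = 1450579591/553938 ≈ 2618.7)
q/((8822/((-2073/(-5533))))) = 1450579591/(553938*((8822/((-2073/(-5533)))))) = 1450579591/(553938*((8822/((-2073*(-1/5533)))))) = 1450579591/(553938*((8822/(2073/5533)))) = 1450579591/(553938*((8822*(5533/2073)))) = 1450579591/(553938*(48812126/2073)) = (1450579591/553938)*(2073/48812126) = 1002350497381/9012963817396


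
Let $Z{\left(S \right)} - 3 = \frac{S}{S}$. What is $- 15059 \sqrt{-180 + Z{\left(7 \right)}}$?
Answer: $- 60236 i \sqrt{11} \approx - 1.9978 \cdot 10^{5} i$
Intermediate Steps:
$Z{\left(S \right)} = 4$ ($Z{\left(S \right)} = 3 + \frac{S}{S} = 3 + 1 = 4$)
$- 15059 \sqrt{-180 + Z{\left(7 \right)}} = - 15059 \sqrt{-180 + 4} = - 15059 \sqrt{-176} = - 15059 \cdot 4 i \sqrt{11} = - 60236 i \sqrt{11}$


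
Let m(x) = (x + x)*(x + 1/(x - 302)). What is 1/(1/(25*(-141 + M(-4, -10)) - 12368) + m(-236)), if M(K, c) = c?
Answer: 4342467/483719893543 ≈ 8.9772e-6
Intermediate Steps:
m(x) = 2*x*(x + 1/(-302 + x)) (m(x) = (2*x)*(x + 1/(-302 + x)) = 2*x*(x + 1/(-302 + x)))
1/(1/(25*(-141 + M(-4, -10)) - 12368) + m(-236)) = 1/(1/(25*(-141 - 10) - 12368) + 2*(-236)*(1 + (-236)² - 302*(-236))/(-302 - 236)) = 1/(1/(25*(-151) - 12368) + 2*(-236)*(1 + 55696 + 71272)/(-538)) = 1/(1/(-3775 - 12368) + 2*(-236)*(-1/538)*126969) = 1/(1/(-16143) + 29964684/269) = 1/(-1/16143 + 29964684/269) = 1/(483719893543/4342467) = 4342467/483719893543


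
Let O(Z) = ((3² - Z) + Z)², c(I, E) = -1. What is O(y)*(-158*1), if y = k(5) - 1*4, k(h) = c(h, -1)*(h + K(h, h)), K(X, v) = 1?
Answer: -12798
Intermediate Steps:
k(h) = -1 - h (k(h) = -(h + 1) = -(1 + h) = -1 - h)
y = -10 (y = (-1 - 1*5) - 1*4 = (-1 - 5) - 4 = -6 - 4 = -10)
O(Z) = 81 (O(Z) = ((9 - Z) + Z)² = 9² = 81)
O(y)*(-158*1) = 81*(-158*1) = 81*(-158) = -12798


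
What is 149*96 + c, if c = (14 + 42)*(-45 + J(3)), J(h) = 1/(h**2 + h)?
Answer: 35366/3 ≈ 11789.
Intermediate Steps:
J(h) = 1/(h + h**2)
c = -7546/3 (c = (14 + 42)*(-45 + 1/(3*(1 + 3))) = 56*(-45 + (1/3)/4) = 56*(-45 + (1/3)*(1/4)) = 56*(-45 + 1/12) = 56*(-539/12) = -7546/3 ≈ -2515.3)
149*96 + c = 149*96 - 7546/3 = 14304 - 7546/3 = 35366/3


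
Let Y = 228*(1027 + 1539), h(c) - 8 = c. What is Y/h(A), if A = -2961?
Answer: -585048/2953 ≈ -198.12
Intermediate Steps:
h(c) = 8 + c
Y = 585048 (Y = 228*2566 = 585048)
Y/h(A) = 585048/(8 - 2961) = 585048/(-2953) = 585048*(-1/2953) = -585048/2953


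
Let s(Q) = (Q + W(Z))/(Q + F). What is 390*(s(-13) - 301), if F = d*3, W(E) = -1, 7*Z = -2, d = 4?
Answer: -111930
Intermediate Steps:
Z = -2/7 (Z = (⅐)*(-2) = -2/7 ≈ -0.28571)
F = 12 (F = 4*3 = 12)
s(Q) = (-1 + Q)/(12 + Q) (s(Q) = (Q - 1)/(Q + 12) = (-1 + Q)/(12 + Q))
390*(s(-13) - 301) = 390*((-1 - 13)/(12 - 13) - 301) = 390*(-14/(-1) - 301) = 390*(-1*(-14) - 301) = 390*(14 - 301) = 390*(-287) = -111930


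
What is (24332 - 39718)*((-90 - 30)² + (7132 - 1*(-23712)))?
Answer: -696124184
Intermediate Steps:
(24332 - 39718)*((-90 - 30)² + (7132 - 1*(-23712))) = -15386*((-120)² + (7132 + 23712)) = -15386*(14400 + 30844) = -15386*45244 = -696124184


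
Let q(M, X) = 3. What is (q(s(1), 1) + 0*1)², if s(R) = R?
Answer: 9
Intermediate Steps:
(q(s(1), 1) + 0*1)² = (3 + 0*1)² = (3 + 0)² = 3² = 9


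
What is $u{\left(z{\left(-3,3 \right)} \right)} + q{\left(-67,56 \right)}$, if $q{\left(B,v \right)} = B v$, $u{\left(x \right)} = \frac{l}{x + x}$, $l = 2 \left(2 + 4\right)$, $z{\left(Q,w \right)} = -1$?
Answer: $-3758$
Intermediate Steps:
$l = 12$ ($l = 2 \cdot 6 = 12$)
$u{\left(x \right)} = \frac{6}{x}$ ($u{\left(x \right)} = \frac{12}{x + x} = \frac{12}{2 x} = 12 \frac{1}{2 x} = \frac{6}{x}$)
$u{\left(z{\left(-3,3 \right)} \right)} + q{\left(-67,56 \right)} = \frac{6}{-1} - 3752 = 6 \left(-1\right) - 3752 = -6 - 3752 = -3758$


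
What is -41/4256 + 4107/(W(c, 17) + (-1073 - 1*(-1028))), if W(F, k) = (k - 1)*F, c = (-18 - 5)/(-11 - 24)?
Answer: -611828207/5136992 ≈ -119.10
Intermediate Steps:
c = 23/35 (c = -23/(-35) = -23*(-1/35) = 23/35 ≈ 0.65714)
W(F, k) = F*(-1 + k) (W(F, k) = (-1 + k)*F = F*(-1 + k))
-41/4256 + 4107/(W(c, 17) + (-1073 - 1*(-1028))) = -41/4256 + 4107/(23*(-1 + 17)/35 + (-1073 - 1*(-1028))) = -41*1/4256 + 4107/((23/35)*16 + (-1073 + 1028)) = -41/4256 + 4107/(368/35 - 45) = -41/4256 + 4107/(-1207/35) = -41/4256 + 4107*(-35/1207) = -41/4256 - 143745/1207 = -611828207/5136992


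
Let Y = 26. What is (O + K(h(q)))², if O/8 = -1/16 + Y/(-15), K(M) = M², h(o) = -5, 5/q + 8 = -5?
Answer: 101761/900 ≈ 113.07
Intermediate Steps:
q = -5/13 (q = 5/(-8 - 5) = 5/(-13) = 5*(-1/13) = -5/13 ≈ -0.38462)
O = -431/30 (O = 8*(-1/16 + 26/(-15)) = 8*(-1*1/16 + 26*(-1/15)) = 8*(-1/16 - 26/15) = 8*(-431/240) = -431/30 ≈ -14.367)
(O + K(h(q)))² = (-431/30 + (-5)²)² = (-431/30 + 25)² = (319/30)² = 101761/900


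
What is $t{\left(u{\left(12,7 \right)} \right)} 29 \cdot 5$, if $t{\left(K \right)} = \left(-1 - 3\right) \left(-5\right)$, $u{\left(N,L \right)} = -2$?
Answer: $2900$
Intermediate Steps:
$t{\left(K \right)} = 20$ ($t{\left(K \right)} = \left(-4\right) \left(-5\right) = 20$)
$t{\left(u{\left(12,7 \right)} \right)} 29 \cdot 5 = 20 \cdot 29 \cdot 5 = 20 \cdot 145 = 2900$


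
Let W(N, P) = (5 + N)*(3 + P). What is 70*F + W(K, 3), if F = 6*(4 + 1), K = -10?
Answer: 2070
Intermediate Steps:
F = 30 (F = 6*5 = 30)
W(N, P) = (3 + P)*(5 + N)
70*F + W(K, 3) = 70*30 + (15 + 3*(-10) + 5*3 - 10*3) = 2100 + (15 - 30 + 15 - 30) = 2100 - 30 = 2070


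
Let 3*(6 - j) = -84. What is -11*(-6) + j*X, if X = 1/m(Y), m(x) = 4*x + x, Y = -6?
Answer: 973/15 ≈ 64.867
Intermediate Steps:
m(x) = 5*x
X = -1/30 (X = 1/(5*(-6)) = 1/(-30) = -1/30 ≈ -0.033333)
j = 34 (j = 6 - 1/3*(-84) = 6 + 28 = 34)
-11*(-6) + j*X = -11*(-6) + 34*(-1/30) = 66 - 17/15 = 973/15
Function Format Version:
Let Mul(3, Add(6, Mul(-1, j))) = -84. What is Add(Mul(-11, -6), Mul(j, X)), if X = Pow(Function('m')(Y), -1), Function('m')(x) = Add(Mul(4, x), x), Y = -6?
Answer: Rational(973, 15) ≈ 64.867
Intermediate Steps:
Function('m')(x) = Mul(5, x)
X = Rational(-1, 30) (X = Pow(Mul(5, -6), -1) = Pow(-30, -1) = Rational(-1, 30) ≈ -0.033333)
j = 34 (j = Add(6, Mul(Rational(-1, 3), -84)) = Add(6, 28) = 34)
Add(Mul(-11, -6), Mul(j, X)) = Add(Mul(-11, -6), Mul(34, Rational(-1, 30))) = Add(66, Rational(-17, 15)) = Rational(973, 15)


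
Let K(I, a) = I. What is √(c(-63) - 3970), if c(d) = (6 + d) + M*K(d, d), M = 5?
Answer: I*√4342 ≈ 65.894*I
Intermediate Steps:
c(d) = 6 + 6*d (c(d) = (6 + d) + 5*d = 6 + 6*d)
√(c(-63) - 3970) = √((6 + 6*(-63)) - 3970) = √((6 - 378) - 3970) = √(-372 - 3970) = √(-4342) = I*√4342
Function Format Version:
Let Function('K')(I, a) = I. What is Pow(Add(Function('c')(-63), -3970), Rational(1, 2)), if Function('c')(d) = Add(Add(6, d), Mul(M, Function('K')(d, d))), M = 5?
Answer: Mul(I, Pow(4342, Rational(1, 2))) ≈ Mul(65.894, I)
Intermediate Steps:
Function('c')(d) = Add(6, Mul(6, d)) (Function('c')(d) = Add(Add(6, d), Mul(5, d)) = Add(6, Mul(6, d)))
Pow(Add(Function('c')(-63), -3970), Rational(1, 2)) = Pow(Add(Add(6, Mul(6, -63)), -3970), Rational(1, 2)) = Pow(Add(Add(6, -378), -3970), Rational(1, 2)) = Pow(Add(-372, -3970), Rational(1, 2)) = Pow(-4342, Rational(1, 2)) = Mul(I, Pow(4342, Rational(1, 2)))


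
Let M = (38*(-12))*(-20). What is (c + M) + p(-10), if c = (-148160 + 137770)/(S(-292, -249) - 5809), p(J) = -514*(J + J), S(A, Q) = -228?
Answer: 117128190/6037 ≈ 19402.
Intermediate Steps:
p(J) = -1028*J
M = 9120 (M = -456*(-20) = 9120)
c = 10390/6037 (c = (-148160 + 137770)/(-228 - 5809) = -10390/(-6037) = -10390*(-1/6037) = 10390/6037 ≈ 1.7211)
(c + M) + p(-10) = (10390/6037 + 9120) - 1028*(-10) = 55067830/6037 + 10280 = 117128190/6037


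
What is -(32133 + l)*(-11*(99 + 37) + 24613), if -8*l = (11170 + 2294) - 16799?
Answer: -6019643683/8 ≈ -7.5246e+8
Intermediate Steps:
l = 3335/8 (l = -((11170 + 2294) - 16799)/8 = -(13464 - 16799)/8 = -⅛*(-3335) = 3335/8 ≈ 416.88)
-(32133 + l)*(-11*(99 + 37) + 24613) = -(32133 + 3335/8)*(-11*(99 + 37) + 24613) = -260399*(-11*136 + 24613)/8 = -260399*(-1496 + 24613)/8 = -260399*23117/8 = -1*6019643683/8 = -6019643683/8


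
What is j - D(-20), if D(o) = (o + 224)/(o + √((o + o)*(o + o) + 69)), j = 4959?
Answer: 2096297/423 - 68*√1669/423 ≈ 4949.2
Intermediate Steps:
D(o) = (224 + o)/(o + √(69 + 4*o²)) (D(o) = (224 + o)/(o + √((2*o)*(2*o) + 69)) = (224 + o)/(o + √(4*o² + 69)) = (224 + o)/(o + √(69 + 4*o²)))
j - D(-20) = 4959 - (224 - 20)/(-20 + √(69 + 4*(-20)²)) = 4959 - 204/(-20 + √(69 + 4*400)) = 4959 - 204/(-20 + √(69 + 1600)) = 4959 - 204/(-20 + √1669)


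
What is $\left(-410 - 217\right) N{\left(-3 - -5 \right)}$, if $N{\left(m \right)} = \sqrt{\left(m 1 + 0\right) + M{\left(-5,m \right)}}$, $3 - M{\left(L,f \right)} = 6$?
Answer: $- 627 i \approx - 627.0 i$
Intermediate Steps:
$M{\left(L,f \right)} = -3$ ($M{\left(L,f \right)} = 3 - 6 = -3$)
$N{\left(m \right)} = \sqrt{-3 + m}$ ($N{\left(m \right)} = \sqrt{\left(m 1 + 0\right) - 3} = \sqrt{\left(m + 0\right) - 3} = \sqrt{m - 3} = \sqrt{-3 + m}$)
$\left(-410 - 217\right) N{\left(-3 - -5 \right)} = \left(-410 - 217\right) \sqrt{-3 - -2} = \left(-410 - 217\right) \sqrt{-3 + \left(-3 + 5\right)} = - 627 \sqrt{-3 + 2} = - 627 \sqrt{-1} = - 627 i$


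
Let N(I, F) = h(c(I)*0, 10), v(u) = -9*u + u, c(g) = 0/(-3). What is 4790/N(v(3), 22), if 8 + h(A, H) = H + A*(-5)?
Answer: 2395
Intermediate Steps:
c(g) = 0 (c(g) = 0*(-1/3) = 0)
v(u) = -8*u
h(A, H) = -8 + H - 5*A (h(A, H) = -8 + (H + A*(-5)) = -8 + (H - 5*A) = -8 + H - 5*A)
N(I, F) = 2 (N(I, F) = -8 + 10 - 0*0 = -8 + 10 - 5*0 = -8 + 10 + 0 = 2)
4790/N(v(3), 22) = 4790/2 = 4790*(1/2) = 2395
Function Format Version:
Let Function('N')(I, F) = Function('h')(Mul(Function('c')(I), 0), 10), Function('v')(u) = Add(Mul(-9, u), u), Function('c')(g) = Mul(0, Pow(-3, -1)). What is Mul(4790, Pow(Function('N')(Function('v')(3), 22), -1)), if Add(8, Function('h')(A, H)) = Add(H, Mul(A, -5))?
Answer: 2395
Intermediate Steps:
Function('c')(g) = 0 (Function('c')(g) = Mul(0, Rational(-1, 3)) = 0)
Function('v')(u) = Mul(-8, u)
Function('h')(A, H) = Add(-8, H, Mul(-5, A)) (Function('h')(A, H) = Add(-8, Add(H, Mul(A, -5))) = Add(-8, Add(H, Mul(-5, A))) = Add(-8, H, Mul(-5, A)))
Function('N')(I, F) = 2 (Function('N')(I, F) = Add(-8, 10, Mul(-5, Mul(0, 0))) = Add(-8, 10, Mul(-5, 0)) = Add(-8, 10, 0) = 2)
Mul(4790, Pow(Function('N')(Function('v')(3), 22), -1)) = Mul(4790, Pow(2, -1)) = Mul(4790, Rational(1, 2)) = 2395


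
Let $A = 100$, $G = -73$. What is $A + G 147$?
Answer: $-10631$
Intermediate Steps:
$A + G 147 = 100 - 10731 = -10631$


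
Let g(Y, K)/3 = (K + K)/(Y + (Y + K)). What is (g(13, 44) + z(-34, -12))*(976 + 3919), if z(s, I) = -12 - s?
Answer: 883058/7 ≈ 1.2615e+5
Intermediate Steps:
g(Y, K) = 6*K/(K + 2*Y) (g(Y, K) = 3*((K + K)/(Y + (Y + K))) = 3*((2*K)/(Y + (K + Y))) = 3*((2*K)/(K + 2*Y)) = 3*(2*K/(K + 2*Y)) = 6*K/(K + 2*Y))
(g(13, 44) + z(-34, -12))*(976 + 3919) = (6*44/(44 + 2*13) + (-12 - 1*(-34)))*(976 + 3919) = (6*44/(44 + 26) + (-12 + 34))*4895 = (6*44/70 + 22)*4895 = (6*44*(1/70) + 22)*4895 = (132/35 + 22)*4895 = (902/35)*4895 = 883058/7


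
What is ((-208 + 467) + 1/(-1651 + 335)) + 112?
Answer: 488235/1316 ≈ 371.00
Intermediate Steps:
((-208 + 467) + 1/(-1651 + 335)) + 112 = (259 + 1/(-1316)) + 112 = (259 - 1/1316) + 112 = 340843/1316 + 112 = 488235/1316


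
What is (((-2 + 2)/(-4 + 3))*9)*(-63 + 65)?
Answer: 0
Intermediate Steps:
(((-2 + 2)/(-4 + 3))*9)*(-63 + 65) = ((0/(-1))*9)*2 = ((0*(-1))*9)*2 = (0*9)*2 = 0*2 = 0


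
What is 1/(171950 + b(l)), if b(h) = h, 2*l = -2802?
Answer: 1/170549 ≈ 5.8634e-6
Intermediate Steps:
l = -1401 (l = (1/2)*(-2802) = -1401)
1/(171950 + b(l)) = 1/(171950 - 1401) = 1/170549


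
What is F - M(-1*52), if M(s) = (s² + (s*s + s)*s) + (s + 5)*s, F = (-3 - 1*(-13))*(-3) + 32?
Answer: 132758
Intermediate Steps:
F = 2 (F = (-3 + 13)*(-3) + 32 = 10*(-3) + 32 = -30 + 32 = 2)
M(s) = s² + s*(5 + s) + s*(s + s²) (M(s) = (s² + (s² + s)*s) + (5 + s)*s = (s² + (s + s²)*s) + s*(5 + s) = (s² + s*(s + s²)) + s*(5 + s) = s² + s*(5 + s) + s*(s + s²))
F - M(-1*52) = 2 - (-1*52)*(5 + (-1*52)² + 3*(-1*52)) = 2 - (-52)*(5 + (-52)² + 3*(-52)) = 2 - (-52)*(5 + 2704 - 156) = 2 - (-52)*2553 = 2 - 1*(-132756) = 2 + 132756 = 132758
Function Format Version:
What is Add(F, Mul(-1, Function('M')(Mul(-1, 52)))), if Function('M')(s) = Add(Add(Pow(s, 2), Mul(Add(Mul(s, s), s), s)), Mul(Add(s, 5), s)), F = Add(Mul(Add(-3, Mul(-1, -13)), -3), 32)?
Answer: 132758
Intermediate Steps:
F = 2 (F = Add(Mul(Add(-3, 13), -3), 32) = Add(Mul(10, -3), 32) = Add(-30, 32) = 2)
Function('M')(s) = Add(Pow(s, 2), Mul(s, Add(5, s)), Mul(s, Add(s, Pow(s, 2)))) (Function('M')(s) = Add(Add(Pow(s, 2), Mul(Add(Pow(s, 2), s), s)), Mul(Add(5, s), s)) = Add(Add(Pow(s, 2), Mul(Add(s, Pow(s, 2)), s)), Mul(s, Add(5, s))) = Add(Add(Pow(s, 2), Mul(s, Add(s, Pow(s, 2)))), Mul(s, Add(5, s))) = Add(Pow(s, 2), Mul(s, Add(5, s)), Mul(s, Add(s, Pow(s, 2)))))
Add(F, Mul(-1, Function('M')(Mul(-1, 52)))) = Add(2, Mul(-1, Mul(Mul(-1, 52), Add(5, Pow(Mul(-1, 52), 2), Mul(3, Mul(-1, 52)))))) = Add(2, Mul(-1, Mul(-52, Add(5, Pow(-52, 2), Mul(3, -52))))) = Add(2, Mul(-1, Mul(-52, Add(5, 2704, -156)))) = Add(2, Mul(-1, Mul(-52, 2553))) = Add(2, Mul(-1, -132756)) = Add(2, 132756) = 132758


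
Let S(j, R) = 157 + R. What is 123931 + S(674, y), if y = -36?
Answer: 124052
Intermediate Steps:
123931 + S(674, y) = 123931 + (157 - 36) = 123931 + 121 = 124052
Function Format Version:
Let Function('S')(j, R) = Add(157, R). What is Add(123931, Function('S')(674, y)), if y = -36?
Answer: 124052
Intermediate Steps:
Add(123931, Function('S')(674, y)) = Add(123931, Add(157, -36)) = Add(123931, 121) = 124052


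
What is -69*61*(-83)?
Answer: 349347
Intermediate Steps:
-69*61*(-83) = -4209*(-83) = 349347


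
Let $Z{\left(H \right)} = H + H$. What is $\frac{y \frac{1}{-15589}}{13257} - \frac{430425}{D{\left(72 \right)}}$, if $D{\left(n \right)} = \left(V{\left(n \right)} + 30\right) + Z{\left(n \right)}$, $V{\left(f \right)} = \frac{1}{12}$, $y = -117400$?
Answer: $- \frac{1067436742633700}{431719786197} \approx -2472.5$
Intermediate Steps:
$Z{\left(H \right)} = 2 H$
$V{\left(f \right)} = \frac{1}{12}$
$D{\left(n \right)} = \frac{361}{12} + 2 n$ ($D{\left(n \right)} = \left(\frac{1}{12} + 30\right) + 2 n = \frac{361}{12} + 2 n$)
$\frac{y \frac{1}{-15589}}{13257} - \frac{430425}{D{\left(72 \right)}} = \frac{\left(-117400\right) \frac{1}{-15589}}{13257} - \frac{430425}{\frac{361}{12} + 2 \cdot 72} = \left(-117400\right) \left(- \frac{1}{15589}\right) \frac{1}{13257} - \frac{430425}{\frac{361}{12} + 144} = \frac{117400}{15589} \cdot \frac{1}{13257} - \frac{430425}{\frac{2089}{12}} = \frac{117400}{206663373} - \frac{5165100}{2089} = - \frac{1067436742633700}{431719786197}$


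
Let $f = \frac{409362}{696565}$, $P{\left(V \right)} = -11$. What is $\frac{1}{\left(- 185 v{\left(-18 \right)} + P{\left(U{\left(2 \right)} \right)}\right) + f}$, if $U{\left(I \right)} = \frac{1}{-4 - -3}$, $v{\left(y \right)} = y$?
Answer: $\frac{696565}{2312308597} \approx 0.00030124$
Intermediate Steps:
$U{\left(I \right)} = -1$ ($U{\left(I \right)} = \frac{1}{-4 + 3} = \frac{1}{-1} = -1$)
$f = \frac{409362}{696565}$ ($f = 409362 \cdot \frac{1}{696565} = \frac{409362}{696565} \approx 0.58769$)
$\frac{1}{\left(- 185 v{\left(-18 \right)} + P{\left(U{\left(2 \right)} \right)}\right) + f} = \frac{1}{\left(\left(-185\right) \left(-18\right) - 11\right) + \frac{409362}{696565}} = \frac{1}{\left(3330 - 11\right) + \frac{409362}{696565}} = \frac{1}{3319 + \frac{409362}{696565}} = \frac{1}{\frac{2312308597}{696565}} = \frac{696565}{2312308597}$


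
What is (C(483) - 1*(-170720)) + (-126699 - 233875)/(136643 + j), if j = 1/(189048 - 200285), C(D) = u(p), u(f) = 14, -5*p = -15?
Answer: 131075365127111/767728695 ≈ 1.7073e+5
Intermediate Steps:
p = 3 (p = -1/5*(-15) = 3)
C(D) = 14
j = -1/11237 (j = 1/(-11237) = -1/11237 ≈ -8.8992e-5)
(C(483) - 1*(-170720)) + (-126699 - 233875)/(136643 + j) = (14 - 1*(-170720)) + (-126699 - 233875)/(136643 - 1/11237) = (14 + 170720) - 360574/1535457390/11237 = 170734 - 360574*11237/1535457390 = 170734 - 2025885019/767728695 = 131075365127111/767728695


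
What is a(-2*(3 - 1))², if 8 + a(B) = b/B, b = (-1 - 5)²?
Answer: 289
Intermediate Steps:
b = 36 (b = (-6)² = 36)
a(B) = -8 + 36/B
a(-2*(3 - 1))² = (-8 + 36/((-2*(3 - 1))))² = (-8 + 36/((-2*2)))² = (-8 + 36/(-4))² = (-8 + 36*(-¼))² = (-8 - 9)² = (-17)² = 289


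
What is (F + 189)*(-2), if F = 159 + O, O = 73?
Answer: -842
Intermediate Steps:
F = 232 (F = 159 + 73 = 232)
(F + 189)*(-2) = (232 + 189)*(-2) = 421*(-2) = -842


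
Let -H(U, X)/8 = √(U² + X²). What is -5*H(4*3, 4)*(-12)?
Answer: -1920*√10 ≈ -6071.6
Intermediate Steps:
H(U, X) = -8*√(U² + X²)
-5*H(4*3, 4)*(-12) = -(-40)*√((4*3)² + 4²)*(-12) = -(-40)*√(12² + 16)*(-12) = -(-40)*√(144 + 16)*(-12) = -(-40)*√160*(-12) = -(-40)*4*√10*(-12) = -(-160)*√10*(-12) = (160*√10)*(-12) = -1920*√10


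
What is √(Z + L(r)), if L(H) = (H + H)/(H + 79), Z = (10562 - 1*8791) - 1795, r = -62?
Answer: 2*I*√2261/17 ≈ 5.5941*I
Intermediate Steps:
Z = -24 (Z = (10562 - 8791) - 1795 = 1771 - 1795 = -24)
L(H) = 2*H/(79 + H) (L(H) = (2*H)/(79 + H) = 2*H/(79 + H))
√(Z + L(r)) = √(-24 + 2*(-62)/(79 - 62)) = √(-24 + 2*(-62)/17) = √(-24 + 2*(-62)*(1/17)) = √(-24 - 124/17) = √(-532/17) = 2*I*√2261/17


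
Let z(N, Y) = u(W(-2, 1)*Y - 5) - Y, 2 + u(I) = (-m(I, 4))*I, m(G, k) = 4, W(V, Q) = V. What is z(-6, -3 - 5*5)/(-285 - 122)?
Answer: 178/407 ≈ 0.43735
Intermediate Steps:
u(I) = -2 - 4*I (u(I) = -2 + (-1*4)*I = -2 - 4*I)
z(N, Y) = 18 + 7*Y (z(N, Y) = (-2 - 4*(-2*Y - 5)) - Y = (-2 - 4*(-5 - 2*Y)) - Y = (-2 + (20 + 8*Y)) - Y = (18 + 8*Y) - Y = 18 + 7*Y)
z(-6, -3 - 5*5)/(-285 - 122) = (18 + 7*(-3 - 5*5))/(-285 - 122) = (18 + 7*(-3 - 25))/(-407) = (18 + 7*(-28))*(-1/407) = (18 - 196)*(-1/407) = -178*(-1/407) = 178/407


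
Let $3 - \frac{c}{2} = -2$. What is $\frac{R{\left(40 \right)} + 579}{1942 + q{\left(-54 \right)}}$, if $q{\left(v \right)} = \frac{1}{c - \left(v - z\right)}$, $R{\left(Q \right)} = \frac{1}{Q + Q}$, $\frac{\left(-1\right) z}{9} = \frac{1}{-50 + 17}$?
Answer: $\frac{32748947}{109840400} \approx 0.29815$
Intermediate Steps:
$z = \frac{3}{11}$ ($z = - \frac{9}{-50 + 17} = - \frac{9}{-33} = \left(-9\right) \left(- \frac{1}{33}\right) = \frac{3}{11} \approx 0.27273$)
$c = 10$ ($c = 6 - -4 = 6 + 4 = 10$)
$R{\left(Q \right)} = \frac{1}{2 Q}$
$q{\left(v \right)} = \frac{1}{\frac{113}{11} - v}$ ($q{\left(v \right)} = \frac{1}{10 - \left(- \frac{3}{11} + v\right)} = \frac{1}{\frac{113}{11} - v}$)
$\frac{R{\left(40 \right)} + 579}{1942 + q{\left(-54 \right)}} = \frac{\frac{1}{2 \cdot 40} + 579}{1942 + \frac{11}{113 - -594}} = \frac{\frac{1}{2} \cdot \frac{1}{40} + 579}{1942 + \frac{11}{113 + 594}} = \frac{\frac{1}{80} + 579}{1942 + \frac{11}{707}} = \frac{46321}{80 \left(1942 + 11 \cdot \frac{1}{707}\right)} = \frac{46321}{80 \left(1942 + \frac{11}{707}\right)} = \frac{46321}{80 \cdot \frac{1373005}{707}} = \frac{46321}{80} \cdot \frac{707}{1373005} = \frac{32748947}{109840400}$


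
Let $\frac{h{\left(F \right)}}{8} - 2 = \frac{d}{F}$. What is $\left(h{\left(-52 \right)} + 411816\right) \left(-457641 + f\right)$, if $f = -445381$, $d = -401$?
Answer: $- \frac{4835337855596}{13} \approx -3.7195 \cdot 10^{11}$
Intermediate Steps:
$h{\left(F \right)} = 16 - \frac{3208}{F}$ ($h{\left(F \right)} = 16 + 8 \left(- \frac{401}{F}\right) = 16 - \frac{3208}{F}$)
$\left(h{\left(-52 \right)} + 411816\right) \left(-457641 + f\right) = \left(\left(16 - \frac{3208}{-52}\right) + 411816\right) \left(-457641 - 445381\right) = \left(\left(16 - - \frac{802}{13}\right) + 411816\right) \left(-903022\right) = \left(\left(16 + \frac{802}{13}\right) + 411816\right) \left(-903022\right) = \left(\frac{1010}{13} + 411816\right) \left(-903022\right) = \frac{5354618}{13} \left(-903022\right) = - \frac{4835337855596}{13}$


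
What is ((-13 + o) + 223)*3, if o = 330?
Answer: 1620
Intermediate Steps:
((-13 + o) + 223)*3 = ((-13 + 330) + 223)*3 = (317 + 223)*3 = 540*3 = 1620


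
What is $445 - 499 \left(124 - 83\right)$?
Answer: $-20014$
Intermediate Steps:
$445 - 499 \left(124 - 83\right) = 445 - 20459 = -20014$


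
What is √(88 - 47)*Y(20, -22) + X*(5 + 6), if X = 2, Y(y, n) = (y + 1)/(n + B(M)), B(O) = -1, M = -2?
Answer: 22 - 21*√41/23 ≈ 16.154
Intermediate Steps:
Y(y, n) = (1 + y)/(-1 + n) (Y(y, n) = (y + 1)/(n - 1) = (1 + y)/(-1 + n))
√(88 - 47)*Y(20, -22) + X*(5 + 6) = √(88 - 47)*((1 + 20)/(-1 - 22)) + 2*(5 + 6) = √41*(21/(-23)) + 2*11 = √41*(-1/23*21) + 22 = √41*(-21/23) + 22 = -21*√41/23 + 22 = 22 - 21*√41/23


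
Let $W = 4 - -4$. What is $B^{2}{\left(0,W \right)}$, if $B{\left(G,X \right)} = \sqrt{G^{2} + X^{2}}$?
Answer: $64$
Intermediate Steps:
$W = 8$ ($W = 4 + 4 = 8$)
$B^{2}{\left(0,W \right)} = \left(\sqrt{0^{2} + 8^{2}}\right)^{2} = \left(\sqrt{0 + 64}\right)^{2} = \left(\sqrt{64}\right)^{2} = 8^{2} = 64$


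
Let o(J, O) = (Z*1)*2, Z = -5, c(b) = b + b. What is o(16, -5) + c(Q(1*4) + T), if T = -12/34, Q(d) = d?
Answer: -46/17 ≈ -2.7059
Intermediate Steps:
T = -6/17 (T = -12*1/34 = -6/17 ≈ -0.35294)
c(b) = 2*b
o(J, O) = -10 (o(J, O) = -5*1*2 = -5*2 = -10)
o(16, -5) + c(Q(1*4) + T) = -10 + 2*(1*4 - 6/17) = -10 + 2*(4 - 6/17) = -10 + 2*(62/17) = -10 + 124/17 = -46/17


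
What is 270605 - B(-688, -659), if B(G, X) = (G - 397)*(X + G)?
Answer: -1190890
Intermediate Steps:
B(G, X) = (-397 + G)*(G + X)
270605 - B(-688, -659) = 270605 - ((-688)² - 397*(-688) - 397*(-659) - 688*(-659)) = 270605 - (473344 + 273136 + 261623 + 453392) = 270605 - 1*1461495 = 270605 - 1461495 = -1190890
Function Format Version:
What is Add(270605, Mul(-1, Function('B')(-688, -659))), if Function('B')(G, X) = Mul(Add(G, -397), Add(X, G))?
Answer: -1190890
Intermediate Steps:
Function('B')(G, X) = Mul(Add(-397, G), Add(G, X))
Add(270605, Mul(-1, Function('B')(-688, -659))) = Add(270605, Mul(-1, Add(Pow(-688, 2), Mul(-397, -688), Mul(-397, -659), Mul(-688, -659)))) = Add(270605, Mul(-1, Add(473344, 273136, 261623, 453392))) = Add(270605, Mul(-1, 1461495)) = Add(270605, -1461495) = -1190890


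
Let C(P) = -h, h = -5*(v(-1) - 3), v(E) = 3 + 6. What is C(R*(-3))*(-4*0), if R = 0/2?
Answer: 0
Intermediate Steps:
v(E) = 9
h = -30 (h = -5*(9 - 3) = -5*6 = -30)
R = 0 (R = 0*(½) = 0)
C(P) = 30 (C(P) = -1*(-30) = 30)
C(R*(-3))*(-4*0) = 30*(-4*0) = 30*0 = 0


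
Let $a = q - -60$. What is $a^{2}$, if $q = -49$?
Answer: $121$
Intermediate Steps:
$a = 11$ ($a = -49 - -60 = -49 + 60 = 11$)
$a^{2} = 11^{2} = 121$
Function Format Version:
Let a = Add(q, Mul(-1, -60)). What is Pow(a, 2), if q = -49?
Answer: 121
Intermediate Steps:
a = 11 (a = Add(-49, Mul(-1, -60)) = Add(-49, 60) = 11)
Pow(a, 2) = Pow(11, 2) = 121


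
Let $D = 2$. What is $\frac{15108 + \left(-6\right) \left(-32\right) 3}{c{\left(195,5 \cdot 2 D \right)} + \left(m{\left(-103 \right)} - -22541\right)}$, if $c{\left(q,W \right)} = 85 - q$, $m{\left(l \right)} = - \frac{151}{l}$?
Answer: $\frac{403863}{577636} \approx 0.69917$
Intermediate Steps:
$\frac{15108 + \left(-6\right) \left(-32\right) 3}{c{\left(195,5 \cdot 2 D \right)} + \left(m{\left(-103 \right)} - -22541\right)} = \frac{15108 + \left(-6\right) \left(-32\right) 3}{\left(85 - 195\right) - \left(-22541 + \frac{151}{-103}\right)} = \frac{15108 + 192 \cdot 3}{\left(85 - 195\right) + \left(\left(-151\right) \left(- \frac{1}{103}\right) + 22541\right)} = \frac{15108 + 576}{-110 + \left(\frac{151}{103} + 22541\right)} = \frac{15684}{-110 + \frac{2321874}{103}} = \frac{15684}{\frac{2310544}{103}} = 15684 \cdot \frac{103}{2310544} = \frac{403863}{577636}$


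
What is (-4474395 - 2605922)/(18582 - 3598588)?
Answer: 7080317/3580006 ≈ 1.9777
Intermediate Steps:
(-4474395 - 2605922)/(18582 - 3598588) = -7080317/(-3580006) = -7080317*(-1/3580006) = 7080317/3580006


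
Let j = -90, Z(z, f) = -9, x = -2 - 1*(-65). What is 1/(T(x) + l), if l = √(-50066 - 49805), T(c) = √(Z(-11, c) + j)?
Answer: -I/(√99871 + 3*√11) ≈ -0.0030677*I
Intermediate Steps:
x = 63 (x = -2 + 65 = 63)
T(c) = 3*I*√11 (T(c) = √(-9 - 90) = √(-99) = 3*I*√11)
l = I*√99871 (l = √(-99871) = I*√99871 ≈ 316.02*I)
1/(T(x) + l) = 1/(3*I*√11 + I*√99871) = 1/(I*√99871 + 3*I*√11)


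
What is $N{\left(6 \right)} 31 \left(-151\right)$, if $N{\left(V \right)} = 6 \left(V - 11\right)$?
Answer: $140430$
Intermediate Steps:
$N{\left(V \right)} = -66 + 6 V$ ($N{\left(V \right)} = 6 \left(-11 + V\right) = -66 + 6 V$)
$N{\left(6 \right)} 31 \left(-151\right) = \left(-66 + 6 \cdot 6\right) 31 \left(-151\right) = \left(-66 + 36\right) 31 \left(-151\right) = \left(-30\right) 31 \left(-151\right) = \left(-930\right) \left(-151\right) = 140430$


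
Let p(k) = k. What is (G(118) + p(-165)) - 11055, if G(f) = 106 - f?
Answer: -11232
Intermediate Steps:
(G(118) + p(-165)) - 11055 = ((106 - 1*118) - 165) - 11055 = ((106 - 118) - 165) - 11055 = (-12 - 165) - 11055 = -177 - 11055 = -11232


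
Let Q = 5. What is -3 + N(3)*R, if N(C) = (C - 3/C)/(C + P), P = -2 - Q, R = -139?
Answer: 133/2 ≈ 66.500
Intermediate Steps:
P = -7 (P = -2 - 1*5 = -2 - 5 = -7)
N(C) = (C - 3/C)/(-7 + C) (N(C) = (C - 3/C)/(C - 7) = (C - 3/C)/(-7 + C))
-3 + N(3)*R = -3 + ((-3 + 3²)/(3*(-7 + 3)))*(-139) = -3 + ((⅓)*(-3 + 9)/(-4))*(-139) = -3 + ((⅓)*(-¼)*6)*(-139) = -3 - ½*(-139) = -3 + 139/2 = 133/2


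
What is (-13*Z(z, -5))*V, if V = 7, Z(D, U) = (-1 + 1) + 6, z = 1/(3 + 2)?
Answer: -546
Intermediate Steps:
z = ⅕ (z = 1/5 = ⅕ ≈ 0.20000)
Z(D, U) = 6 (Z(D, U) = 0 + 6 = 6)
(-13*Z(z, -5))*V = -13*6*7 = -78*7 = -546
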